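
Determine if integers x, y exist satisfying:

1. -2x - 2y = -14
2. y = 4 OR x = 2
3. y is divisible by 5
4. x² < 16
Yes

Take x = 2, y = 5. Substituting into each constraint:
  (1) -2(2) - 2(5) = -14 ✓
  (2) x = 2, target 2 ✓ (second branch holds)
  (3) 5 = 5 × 1, remainder 0 ✓
  (4) x² = (2)² = 4, and 4 < 16 ✓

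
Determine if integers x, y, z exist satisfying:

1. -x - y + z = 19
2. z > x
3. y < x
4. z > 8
Yes

Take x = 0, y = -10, z = 9. Substituting into each constraint:
  (1) 0 + 10 + 9 = 19 ✓
  (2) 9 > 0 ✓
  (3) -10 < 0 ✓
  (4) 9 > 8 ✓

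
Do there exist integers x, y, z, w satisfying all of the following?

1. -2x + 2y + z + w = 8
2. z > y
Yes

Take x = 0, y = 0, z = 1, w = 7. Substituting into each constraint:
  (1) -2(0) + 2(0) + 1 + 7 = 8 ✓
  (2) 1 > 0 ✓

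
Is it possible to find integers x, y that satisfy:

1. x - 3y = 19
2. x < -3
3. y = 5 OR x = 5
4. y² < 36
No

A contradictory subset is {x - 3y = 19, x < -3, y = 5 OR x = 5}. No integer assignment can satisfy these jointly:

  - x - 3y = 19: is a linear equation tying the variables together
  - x < -3: bounds one variable relative to a constant
  - y = 5 OR x = 5: forces a choice: either y = 5 or x = 5

Split on the disjunction (y = 5 OR x = 5):
  • If y = 5: the equation forces x = 34, which contradicts the bound x ≤ -4.
  • If x = 5: this contradicts the bound x ≤ -4.
Both branches are infeasible, so the system has no integer solution.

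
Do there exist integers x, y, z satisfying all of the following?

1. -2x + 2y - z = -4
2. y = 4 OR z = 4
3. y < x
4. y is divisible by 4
Yes

Take x = 5, y = 4, z = 2. Substituting into each constraint:
  (1) -2(5) + 2(4) + (-2) = -4 ✓
  (2) y = 4, target 4 ✓ (first branch holds)
  (3) 4 < 5 ✓
  (4) 4 = 4 × 1, remainder 0 ✓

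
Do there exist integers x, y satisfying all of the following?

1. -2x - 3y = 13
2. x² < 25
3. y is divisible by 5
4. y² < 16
No

A contradictory subset is {-2x - 3y = 13, y is divisible by 5, y² < 16}. No integer assignment can satisfy these jointly:

  - -2x - 3y = 13: is a linear equation tying the variables together
  - y is divisible by 5: restricts y to multiples of 5
  - y² < 16: restricts y to |y| ≤ 3

The bounds confine y to {0} with 5 | y. For each value, substitute into the equation:
  • y = 0: the equation gives -2x = 13, so x would not be an integer.
Every case fails, so no integer solution exists.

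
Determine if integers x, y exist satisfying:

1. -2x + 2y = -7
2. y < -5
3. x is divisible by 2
No

Even the single constraint (-2x + 2y = -7) is infeasible over the integers.

  - -2x + 2y = -7: every term on the left is divisible by 2, so the LHS ≡ 0 (mod 2), but the RHS -7 is not — no integer solution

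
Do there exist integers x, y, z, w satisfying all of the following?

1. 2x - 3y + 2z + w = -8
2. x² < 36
Yes

Take x = 0, y = 0, z = -4, w = 0. Substituting into each constraint:
  (1) 2(0) - 3(0) + 2(-4) + 0 = -8 ✓
  (2) x² = (0)² = 0, and 0 < 36 ✓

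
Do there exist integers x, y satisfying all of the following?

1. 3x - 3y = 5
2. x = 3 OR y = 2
No

Even the single constraint (3x - 3y = 5) is infeasible over the integers.

  - 3x - 3y = 5: every term on the left is divisible by 3, so the LHS ≡ 0 (mod 3), but the RHS 5 is not — no integer solution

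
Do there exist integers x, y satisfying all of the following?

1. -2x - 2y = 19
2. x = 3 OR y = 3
No

Even the single constraint (-2x - 2y = 19) is infeasible over the integers.

  - -2x - 2y = 19: every term on the left is divisible by 2, so the LHS ≡ 0 (mod 2), but the RHS 19 is not — no integer solution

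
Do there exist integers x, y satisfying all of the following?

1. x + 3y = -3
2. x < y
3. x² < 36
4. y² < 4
Yes

Take x = -3, y = 0. Substituting into each constraint:
  (1) (-3) + 3(0) = -3 ✓
  (2) -3 < 0 ✓
  (3) x² = (-3)² = 9, and 9 < 36 ✓
  (4) y² = (0)² = 0, and 0 < 4 ✓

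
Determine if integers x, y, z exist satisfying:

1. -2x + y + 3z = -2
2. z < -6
Yes

Take x = 0, y = 19, z = -7. Substituting into each constraint:
  (1) -2(0) + 19 + 3(-7) = -2 ✓
  (2) -7 < -6 ✓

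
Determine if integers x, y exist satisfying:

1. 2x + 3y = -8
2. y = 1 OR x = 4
No

The full constraint system is jointly infeasible over the integers. Each constraint and what it forces:

  - 2x + 3y = -8: is a linear equation tying the variables together
  - y = 1 OR x = 4: forces a choice: either y = 1 or x = 4

Split on the disjunction (y = 1 OR x = 4):
  • If y = 1: with y = 1, every remaining term of the linear equation is divisible by 2, so the left side is ≡ 0 (mod 2); but the right side -11 ≡ 1 (mod 2). No integers can satisfy it.
  • If x = 4: with x = 4, every remaining term of the linear equation is divisible by 3, so the left side is ≡ 0 (mod 3); but the right side -16 ≡ 2 (mod 3). No integers can satisfy it.
Both branches are infeasible, so the system has no integer solution.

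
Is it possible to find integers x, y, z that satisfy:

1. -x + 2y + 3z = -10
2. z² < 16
Yes

Take x = 10, y = 0, z = 0. Substituting into each constraint:
  (1) (-10) + 2(0) + 3(0) = -10 ✓
  (2) z² = (0)² = 0, and 0 < 16 ✓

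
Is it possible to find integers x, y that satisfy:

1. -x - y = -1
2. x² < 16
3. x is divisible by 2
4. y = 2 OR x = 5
No

The full constraint system is jointly infeasible over the integers. Each constraint and what it forces:

  - -x - y = -1: is a linear equation tying the variables together
  - x² < 16: restricts x to |x| ≤ 3
  - x is divisible by 2: restricts x to multiples of 2
  - y = 2 OR x = 5: forces a choice: either y = 2 or x = 5

Split on the disjunction (y = 2 OR x = 5):
  • If y = 2: with y = 2, writing x = 2x', every remaining term of the linear equation is divisible by 2, so the left side is ≡ 0 (mod 2); but the right side 1 ≡ 1 (mod 2). No integers can satisfy it.
  • If x = 5: this contradicts the divisibility constraint — 5 is not a multiple of 2.
Both branches are infeasible, so the system has no integer solution.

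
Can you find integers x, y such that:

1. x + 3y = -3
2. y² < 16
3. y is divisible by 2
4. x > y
Yes

Take x = 3, y = -2. Substituting into each constraint:
  (1) 3 + 3(-2) = -3 ✓
  (2) y² = (-2)² = 4, and 4 < 16 ✓
  (3) -2 = 2 × -1, remainder 0 ✓
  (4) 3 > -2 ✓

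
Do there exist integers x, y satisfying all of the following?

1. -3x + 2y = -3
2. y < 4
Yes

Take x = 1, y = 0. Substituting into each constraint:
  (1) -3(1) + 2(0) = -3 ✓
  (2) 0 < 4 ✓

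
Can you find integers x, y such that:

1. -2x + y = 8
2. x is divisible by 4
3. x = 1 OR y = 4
No

The full constraint system is jointly infeasible over the integers. Each constraint and what it forces:

  - -2x + y = 8: is a linear equation tying the variables together
  - x is divisible by 4: restricts x to multiples of 4
  - x = 1 OR y = 4: forces a choice: either x = 1 or y = 4

Split on the disjunction (x = 1 OR y = 4):
  • If x = 1: this contradicts the divisibility constraint — 1 is not a multiple of 4.
  • If y = 4: with y = 4, writing x = 4x', every remaining term of the linear equation is divisible by 8, so the left side is ≡ 0 (mod 8); but the right side 4 ≡ 4 (mod 8). No integers can satisfy it.
Both branches are infeasible, so the system has no integer solution.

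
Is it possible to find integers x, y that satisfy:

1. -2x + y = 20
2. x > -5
Yes

Take x = 0, y = 20. Substituting into each constraint:
  (1) -2(0) + 20 = 20 ✓
  (2) 0 > -5 ✓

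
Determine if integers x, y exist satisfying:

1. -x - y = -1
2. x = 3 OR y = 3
Yes

Take x = 3, y = -2. Substituting into each constraint:
  (1) (-3) + 2 = -1 ✓
  (2) x = 3, target 3 ✓ (first branch holds)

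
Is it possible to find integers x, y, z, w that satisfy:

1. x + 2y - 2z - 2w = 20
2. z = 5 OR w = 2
Yes

Take x = 0, y = 0, z = -12, w = 2. Substituting into each constraint:
  (1) 0 + 2(0) - 2(-12) - 2(2) = 20 ✓
  (2) w = 2, target 2 ✓ (second branch holds)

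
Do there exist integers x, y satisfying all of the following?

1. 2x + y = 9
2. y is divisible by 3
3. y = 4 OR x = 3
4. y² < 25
Yes

Take x = 3, y = 3. Substituting into each constraint:
  (1) 2(3) + 3 = 9 ✓
  (2) 3 = 3 × 1, remainder 0 ✓
  (3) x = 3, target 3 ✓ (second branch holds)
  (4) y² = (3)² = 9, and 9 < 25 ✓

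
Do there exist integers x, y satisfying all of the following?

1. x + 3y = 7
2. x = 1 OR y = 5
Yes

Take x = 1, y = 2. Substituting into each constraint:
  (1) 1 + 3(2) = 7 ✓
  (2) x = 1, target 1 ✓ (first branch holds)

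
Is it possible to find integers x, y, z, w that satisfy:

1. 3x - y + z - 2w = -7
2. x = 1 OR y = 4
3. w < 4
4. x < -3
Yes

Take x = -4, y = 4, z = 9, w = 0. Substituting into each constraint:
  (1) 3(-4) + (-4) + 9 - 2(0) = -7 ✓
  (2) y = 4, target 4 ✓ (second branch holds)
  (3) 0 < 4 ✓
  (4) -4 < -3 ✓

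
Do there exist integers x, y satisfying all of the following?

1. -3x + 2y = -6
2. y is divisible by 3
Yes

Take x = 2, y = 0. Substituting into each constraint:
  (1) -3(2) + 2(0) = -6 ✓
  (2) 0 = 3 × 0, remainder 0 ✓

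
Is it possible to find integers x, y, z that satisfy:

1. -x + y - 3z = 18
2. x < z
Yes

Take x = 0, y = 21, z = 1. Substituting into each constraint:
  (1) 0 + 21 - 3(1) = 18 ✓
  (2) 0 < 1 ✓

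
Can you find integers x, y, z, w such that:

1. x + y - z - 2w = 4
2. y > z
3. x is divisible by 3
Yes

Take x = 0, y = 2, z = 0, w = -1. Substituting into each constraint:
  (1) 0 + 2 + 0 - 2(-1) = 4 ✓
  (2) 2 > 0 ✓
  (3) 0 = 3 × 0, remainder 0 ✓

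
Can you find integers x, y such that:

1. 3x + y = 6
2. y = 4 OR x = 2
Yes

Take x = 2, y = 0. Substituting into each constraint:
  (1) 3(2) + 0 = 6 ✓
  (2) x = 2, target 2 ✓ (second branch holds)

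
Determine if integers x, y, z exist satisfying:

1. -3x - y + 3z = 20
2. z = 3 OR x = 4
Yes

Take x = 0, y = -11, z = 3. Substituting into each constraint:
  (1) -3(0) + 11 + 3(3) = 20 ✓
  (2) z = 3, target 3 ✓ (first branch holds)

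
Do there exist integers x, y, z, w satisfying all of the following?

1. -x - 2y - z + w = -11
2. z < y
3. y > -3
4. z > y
No

A contradictory subset is {z < y, z > y}. No integer assignment can satisfy these jointly:

  - z < y: bounds one variable relative to another variable
  - z > y: bounds one variable relative to another variable

Direct contradiction: y > z and z > y cannot both hold.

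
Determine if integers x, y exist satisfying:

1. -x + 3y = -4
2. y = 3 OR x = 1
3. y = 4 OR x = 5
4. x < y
No

A contradictory subset is {-x + 3y = -4, y = 3 OR x = 1, x < y}. No integer assignment can satisfy these jointly:

  - -x + 3y = -4: is a linear equation tying the variables together
  - y = 3 OR x = 1: forces a choice: either y = 3 or x = 1
  - x < y: bounds one variable relative to another variable

Split on the disjunction (y = 3 OR x = 1):
  • If y = 3: the equation forces x = 13, giving (y, x) = (3, 13), which violates y > x.
  • If x = 1: the equation forces y = -1, giving (x, y) = (1, -1), which violates y > x.
Both branches are infeasible, so the system has no integer solution.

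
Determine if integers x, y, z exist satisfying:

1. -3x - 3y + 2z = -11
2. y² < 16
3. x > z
Yes

Take x = 3, y = 2, z = 2. Substituting into each constraint:
  (1) -3(3) - 3(2) + 2(2) = -11 ✓
  (2) y² = (2)² = 4, and 4 < 16 ✓
  (3) 3 > 2 ✓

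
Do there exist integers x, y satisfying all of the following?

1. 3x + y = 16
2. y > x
Yes

Take x = 3, y = 7. Substituting into each constraint:
  (1) 3(3) + 7 = 16 ✓
  (2) 7 > 3 ✓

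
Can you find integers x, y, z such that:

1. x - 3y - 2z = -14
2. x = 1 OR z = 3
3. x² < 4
Yes

Take x = 1, y = 5, z = 0. Substituting into each constraint:
  (1) 1 - 3(5) - 2(0) = -14 ✓
  (2) x = 1, target 1 ✓ (first branch holds)
  (3) x² = (1)² = 1, and 1 < 4 ✓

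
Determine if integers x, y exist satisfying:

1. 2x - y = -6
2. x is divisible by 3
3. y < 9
Yes

Take x = 0, y = 6. Substituting into each constraint:
  (1) 2(0) + (-6) = -6 ✓
  (2) 0 = 3 × 0, remainder 0 ✓
  (3) 6 < 9 ✓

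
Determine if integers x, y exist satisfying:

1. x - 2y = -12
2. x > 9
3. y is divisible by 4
Yes

Take x = 12, y = 12. Substituting into each constraint:
  (1) 12 - 2(12) = -12 ✓
  (2) 12 > 9 ✓
  (3) 12 = 4 × 3, remainder 0 ✓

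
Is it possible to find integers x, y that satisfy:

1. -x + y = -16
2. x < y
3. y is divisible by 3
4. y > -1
No

A contradictory subset is {-x + y = -16, x < y}. No integer assignment can satisfy these jointly:

  - -x + y = -16: is a linear equation tying the variables together
  - x < y: bounds one variable relative to another variable

From the equation, x − y = 16, i.e. y − x = -16; but y > x requires y − x ≥ 1. Contradiction.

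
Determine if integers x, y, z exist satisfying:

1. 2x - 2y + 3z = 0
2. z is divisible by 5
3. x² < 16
Yes

Take x = 0, y = 0, z = 0. Substituting into each constraint:
  (1) 2(0) - 2(0) + 3(0) = 0 ✓
  (2) 0 = 5 × 0, remainder 0 ✓
  (3) x² = (0)² = 0, and 0 < 16 ✓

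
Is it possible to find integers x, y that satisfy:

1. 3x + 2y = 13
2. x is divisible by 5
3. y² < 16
Yes

Take x = 5, y = -1. Substituting into each constraint:
  (1) 3(5) + 2(-1) = 13 ✓
  (2) 5 = 5 × 1, remainder 0 ✓
  (3) y² = (-1)² = 1, and 1 < 16 ✓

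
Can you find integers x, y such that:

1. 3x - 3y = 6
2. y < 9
Yes

Take x = 2, y = 0. Substituting into each constraint:
  (1) 3(2) - 3(0) = 6 ✓
  (2) 0 < 9 ✓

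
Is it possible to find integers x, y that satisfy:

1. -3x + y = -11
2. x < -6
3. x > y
Yes

Take x = -7, y = -32. Substituting into each constraint:
  (1) -3(-7) + (-32) = -11 ✓
  (2) -7 < -6 ✓
  (3) -7 > -32 ✓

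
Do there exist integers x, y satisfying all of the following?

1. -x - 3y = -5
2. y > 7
Yes

Take x = -19, y = 8. Substituting into each constraint:
  (1) 19 - 3(8) = -5 ✓
  (2) 8 > 7 ✓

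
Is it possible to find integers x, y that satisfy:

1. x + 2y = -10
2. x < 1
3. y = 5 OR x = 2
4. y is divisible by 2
No

A contradictory subset is {x < 1, y = 5 OR x = 2, y is divisible by 2}. No integer assignment can satisfy these jointly:

  - x < 1: bounds one variable relative to a constant
  - y = 5 OR x = 2: forces a choice: either y = 5 or x = 2
  - y is divisible by 2: restricts y to multiples of 2

Split on the disjunction (y = 5 OR x = 2):
  • If y = 5: this contradicts the divisibility constraint — 5 is not a multiple of 2.
  • If x = 2: this contradicts the bound x ≤ 0.
Both branches are infeasible, so the system has no integer solution.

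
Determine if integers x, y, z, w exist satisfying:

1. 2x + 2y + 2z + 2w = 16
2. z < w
Yes

Take x = 7, y = 0, z = 0, w = 1. Substituting into each constraint:
  (1) 2(7) + 2(0) + 2(0) + 2(1) = 16 ✓
  (2) 0 < 1 ✓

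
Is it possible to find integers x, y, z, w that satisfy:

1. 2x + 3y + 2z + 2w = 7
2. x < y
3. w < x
Yes

Take x = 0, y = 1, z = 3, w = -1. Substituting into each constraint:
  (1) 2(0) + 3(1) + 2(3) + 2(-1) = 7 ✓
  (2) 0 < 1 ✓
  (3) -1 < 0 ✓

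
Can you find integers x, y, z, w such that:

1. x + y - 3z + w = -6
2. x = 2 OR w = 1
Yes

Take x = 2, y = 0, z = 3, w = 1. Substituting into each constraint:
  (1) 2 + 0 - 3(3) + 1 = -6 ✓
  (2) x = 2, target 2 ✓ (first branch holds)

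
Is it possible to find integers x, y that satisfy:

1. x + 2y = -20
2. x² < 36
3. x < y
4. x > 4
No

A contradictory subset is {x + 2y = -20, x < y, x > 4}. No integer assignment can satisfy these jointly:

  - x + 2y = -20: is a linear equation tying the variables together
  - x < y: bounds one variable relative to another variable
  - x > 4: bounds one variable relative to a constant

Propagating the comparison: y > x and x ≥ 5 give y ≥ 6. Range argument: with x ∈ [5, ∞], y ∈ [6, ∞], the left side of the equation is at least 17, but the right side is -20 < 17. No integer solution exists.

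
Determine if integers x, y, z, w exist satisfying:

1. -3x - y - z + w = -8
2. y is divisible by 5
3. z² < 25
Yes

Take x = 0, y = 0, z = 0, w = -8. Substituting into each constraint:
  (1) -3(0) + 0 + 0 + (-8) = -8 ✓
  (2) 0 = 5 × 0, remainder 0 ✓
  (3) z² = (0)² = 0, and 0 < 25 ✓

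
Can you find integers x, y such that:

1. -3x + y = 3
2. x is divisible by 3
Yes

Take x = 0, y = 3. Substituting into each constraint:
  (1) -3(0) + 3 = 3 ✓
  (2) 0 = 3 × 0, remainder 0 ✓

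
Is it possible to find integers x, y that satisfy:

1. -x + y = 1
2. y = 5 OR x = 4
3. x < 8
Yes

Take x = 4, y = 5. Substituting into each constraint:
  (1) (-4) + 5 = 1 ✓
  (2) y = 5, target 5 ✓ (first branch holds)
  (3) 4 < 8 ✓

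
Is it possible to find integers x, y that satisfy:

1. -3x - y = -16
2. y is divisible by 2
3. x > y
Yes

Take x = 6, y = -2. Substituting into each constraint:
  (1) -3(6) + 2 = -16 ✓
  (2) -2 = 2 × -1, remainder 0 ✓
  (3) 6 > -2 ✓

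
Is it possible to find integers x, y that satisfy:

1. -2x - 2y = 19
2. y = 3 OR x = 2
No

Even the single constraint (-2x - 2y = 19) is infeasible over the integers.

  - -2x - 2y = 19: every term on the left is divisible by 2, so the LHS ≡ 0 (mod 2), but the RHS 19 is not — no integer solution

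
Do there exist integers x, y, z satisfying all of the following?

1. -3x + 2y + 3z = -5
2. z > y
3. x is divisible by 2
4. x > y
Yes

Take x = 6, y = 2, z = 3. Substituting into each constraint:
  (1) -3(6) + 2(2) + 3(3) = -5 ✓
  (2) 3 > 2 ✓
  (3) 6 = 2 × 3, remainder 0 ✓
  (4) 6 > 2 ✓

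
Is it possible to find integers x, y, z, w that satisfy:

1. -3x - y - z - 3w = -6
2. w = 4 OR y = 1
Yes

Take x = -2, y = 0, z = 0, w = 4. Substituting into each constraint:
  (1) -3(-2) + 0 + 0 - 3(4) = -6 ✓
  (2) w = 4, target 4 ✓ (first branch holds)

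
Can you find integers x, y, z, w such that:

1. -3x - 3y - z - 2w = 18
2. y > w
Yes

Take x = 0, y = 1, z = -21, w = 0. Substituting into each constraint:
  (1) -3(0) - 3(1) + 21 - 2(0) = 18 ✓
  (2) 1 > 0 ✓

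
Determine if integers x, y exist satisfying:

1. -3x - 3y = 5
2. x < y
No

Even the single constraint (-3x - 3y = 5) is infeasible over the integers.

  - -3x - 3y = 5: every term on the left is divisible by 3, so the LHS ≡ 0 (mod 3), but the RHS 5 is not — no integer solution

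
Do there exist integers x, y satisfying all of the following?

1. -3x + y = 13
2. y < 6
Yes

Take x = -3, y = 4. Substituting into each constraint:
  (1) -3(-3) + 4 = 13 ✓
  (2) 4 < 6 ✓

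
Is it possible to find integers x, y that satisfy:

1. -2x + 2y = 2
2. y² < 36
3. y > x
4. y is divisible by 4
Yes

Take x = -1, y = 0. Substituting into each constraint:
  (1) -2(-1) + 2(0) = 2 ✓
  (2) y² = (0)² = 0, and 0 < 36 ✓
  (3) 0 > -1 ✓
  (4) 0 = 4 × 0, remainder 0 ✓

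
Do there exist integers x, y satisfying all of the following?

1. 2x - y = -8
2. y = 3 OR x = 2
Yes

Take x = 2, y = 12. Substituting into each constraint:
  (1) 2(2) + (-12) = -8 ✓
  (2) x = 2, target 2 ✓ (second branch holds)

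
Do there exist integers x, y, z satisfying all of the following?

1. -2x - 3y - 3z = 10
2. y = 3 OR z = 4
Yes

Take x = 1, y = 3, z = -7. Substituting into each constraint:
  (1) -2(1) - 3(3) - 3(-7) = 10 ✓
  (2) y = 3, target 3 ✓ (first branch holds)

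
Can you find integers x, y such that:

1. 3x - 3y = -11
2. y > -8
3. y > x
No

Even the single constraint (3x - 3y = -11) is infeasible over the integers.

  - 3x - 3y = -11: every term on the left is divisible by 3, so the LHS ≡ 0 (mod 3), but the RHS -11 is not — no integer solution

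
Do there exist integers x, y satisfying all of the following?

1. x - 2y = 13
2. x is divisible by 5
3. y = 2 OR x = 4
No

The full constraint system is jointly infeasible over the integers. Each constraint and what it forces:

  - x - 2y = 13: is a linear equation tying the variables together
  - x is divisible by 5: restricts x to multiples of 5
  - y = 2 OR x = 4: forces a choice: either y = 2 or x = 4

Split on the disjunction (y = 2 OR x = 4):
  • If y = 2: with y = 2, writing x = 5x', every remaining term of the linear equation is divisible by 5, so the left side is ≡ 0 (mod 5); but the right side 17 ≡ 2 (mod 5). No integers can satisfy it.
  • If x = 4: this contradicts the divisibility constraint — 4 is not a multiple of 5.
Both branches are infeasible, so the system has no integer solution.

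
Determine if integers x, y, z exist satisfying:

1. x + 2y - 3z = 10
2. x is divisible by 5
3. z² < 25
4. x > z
Yes

Take x = 0, y = 2, z = -2. Substituting into each constraint:
  (1) 0 + 2(2) - 3(-2) = 10 ✓
  (2) 0 = 5 × 0, remainder 0 ✓
  (3) z² = (-2)² = 4, and 4 < 25 ✓
  (4) 0 > -2 ✓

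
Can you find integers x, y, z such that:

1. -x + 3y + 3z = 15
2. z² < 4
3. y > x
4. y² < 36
Yes

Take x = -9, y = 2, z = 0. Substituting into each constraint:
  (1) 9 + 3(2) + 3(0) = 15 ✓
  (2) z² = (0)² = 0, and 0 < 4 ✓
  (3) 2 > -9 ✓
  (4) y² = (2)² = 4, and 4 < 36 ✓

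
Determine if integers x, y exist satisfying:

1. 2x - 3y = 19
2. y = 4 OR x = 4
No

The full constraint system is jointly infeasible over the integers. Each constraint and what it forces:

  - 2x - 3y = 19: is a linear equation tying the variables together
  - y = 4 OR x = 4: forces a choice: either y = 4 or x = 4

Split on the disjunction (y = 4 OR x = 4):
  • If y = 4: with y = 4, every remaining term of the linear equation is divisible by 2, so the left side is ≡ 0 (mod 2); but the right side 31 ≡ 1 (mod 2). No integers can satisfy it.
  • If x = 4: with x = 4, every remaining term of the linear equation is divisible by 3, so the left side is ≡ 0 (mod 3); but the right side 11 ≡ 2 (mod 3). No integers can satisfy it.
Both branches are infeasible, so the system has no integer solution.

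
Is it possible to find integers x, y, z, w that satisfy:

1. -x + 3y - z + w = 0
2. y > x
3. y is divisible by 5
Yes

Take x = -1, y = 0, z = 1, w = 0. Substituting into each constraint:
  (1) 1 + 3(0) + (-1) + 0 = 0 ✓
  (2) 0 > -1 ✓
  (3) 0 = 5 × 0, remainder 0 ✓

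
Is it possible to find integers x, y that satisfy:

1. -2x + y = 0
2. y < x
Yes

Take x = -1, y = -2. Substituting into each constraint:
  (1) -2(-1) + (-2) = 0 ✓
  (2) -2 < -1 ✓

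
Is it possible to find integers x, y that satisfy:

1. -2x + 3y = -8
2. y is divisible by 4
Yes

Take x = 4, y = 0. Substituting into each constraint:
  (1) -2(4) + 3(0) = -8 ✓
  (2) 0 = 4 × 0, remainder 0 ✓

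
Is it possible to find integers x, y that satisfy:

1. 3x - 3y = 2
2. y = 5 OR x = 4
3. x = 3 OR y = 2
No

Even the single constraint (3x - 3y = 2) is infeasible over the integers.

  - 3x - 3y = 2: every term on the left is divisible by 3, so the LHS ≡ 0 (mod 3), but the RHS 2 is not — no integer solution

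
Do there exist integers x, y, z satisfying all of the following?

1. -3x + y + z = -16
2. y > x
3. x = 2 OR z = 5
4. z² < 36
Yes

Take x = 11, y = 12, z = 5. Substituting into each constraint:
  (1) -3(11) + 12 + 5 = -16 ✓
  (2) 12 > 11 ✓
  (3) z = 5, target 5 ✓ (second branch holds)
  (4) z² = (5)² = 25, and 25 < 36 ✓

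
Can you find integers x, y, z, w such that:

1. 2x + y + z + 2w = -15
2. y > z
Yes

Take x = 0, y = 1, z = 0, w = -8. Substituting into each constraint:
  (1) 2(0) + 1 + 0 + 2(-8) = -15 ✓
  (2) 1 > 0 ✓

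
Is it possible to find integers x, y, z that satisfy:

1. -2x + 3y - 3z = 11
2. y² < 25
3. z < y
Yes

Take x = -4, y = 0, z = -1. Substituting into each constraint:
  (1) -2(-4) + 3(0) - 3(-1) = 11 ✓
  (2) y² = (0)² = 0, and 0 < 25 ✓
  (3) -1 < 0 ✓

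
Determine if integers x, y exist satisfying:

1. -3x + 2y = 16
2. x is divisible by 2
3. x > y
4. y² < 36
No

A contradictory subset is {-3x + 2y = 16, x > y, y² < 36}. No integer assignment can satisfy these jointly:

  - -3x + 2y = 16: is a linear equation tying the variables together
  - x > y: bounds one variable relative to another variable
  - y² < 36: restricts y to |y| ≤ 5

The bounds confine y to {-5, -4, -3, -2, -1, 0, 1, 2, 3, 4, 5}. For each value, substitute into the equation:
  • y = -5: the equation gives -3x = 26, so x would not be an integer.
  • y = -4: the equation forces x = -8, but x > y fails since -8 ≤ -4.
  • y = -3: the equation gives -3x = 22, so x would not be an integer.
  • y = -2: the equation gives -3x = 20, so x would not be an integer.
  • y = -1: the equation forces x = -6, but x > y fails since -6 ≤ -1.
  • y = 0: the equation gives -3x = 16, so x would not be an integer.
  • y = 1: the equation gives -3x = 14, so x would not be an integer.
  • y = 2: the equation forces x = -4, but x > y fails since -4 ≤ 2.
  • y = 3: the equation gives -3x = 10, so x would not be an integer.
  • y = 4: the equation gives -3x = 8, so x would not be an integer.
  • y = 5: the equation forces x = -2, but x > y fails since -2 ≤ 5.
Every case fails, so no integer solution exists.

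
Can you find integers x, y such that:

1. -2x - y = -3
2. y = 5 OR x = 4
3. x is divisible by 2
Yes

Take x = 4, y = -5. Substituting into each constraint:
  (1) -2(4) + 5 = -3 ✓
  (2) x = 4, target 4 ✓ (second branch holds)
  (3) 4 = 2 × 2, remainder 0 ✓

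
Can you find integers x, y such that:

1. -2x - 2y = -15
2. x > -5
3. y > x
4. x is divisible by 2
No

Even the single constraint (-2x - 2y = -15) is infeasible over the integers.

  - -2x - 2y = -15: every term on the left is divisible by 2, so the LHS ≡ 0 (mod 2), but the RHS -15 is not — no integer solution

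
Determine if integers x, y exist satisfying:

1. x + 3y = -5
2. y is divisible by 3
Yes

Take x = -5, y = 0. Substituting into each constraint:
  (1) (-5) + 3(0) = -5 ✓
  (2) 0 = 3 × 0, remainder 0 ✓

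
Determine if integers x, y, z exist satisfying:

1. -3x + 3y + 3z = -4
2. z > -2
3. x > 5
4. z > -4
No

Even the single constraint (-3x + 3y + 3z = -4) is infeasible over the integers.

  - -3x + 3y + 3z = -4: every term on the left is divisible by 3, so the LHS ≡ 0 (mod 3), but the RHS -4 is not — no integer solution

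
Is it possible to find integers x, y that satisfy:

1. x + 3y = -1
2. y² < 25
Yes

Take x = -1, y = 0. Substituting into each constraint:
  (1) (-1) + 3(0) = -1 ✓
  (2) y² = (0)² = 0, and 0 < 25 ✓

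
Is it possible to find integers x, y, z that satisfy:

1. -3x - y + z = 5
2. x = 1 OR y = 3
Yes

Take x = 1, y = 0, z = 8. Substituting into each constraint:
  (1) -3(1) + 0 + 8 = 5 ✓
  (2) x = 1, target 1 ✓ (first branch holds)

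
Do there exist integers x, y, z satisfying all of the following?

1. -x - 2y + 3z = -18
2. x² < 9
Yes

Take x = 0, y = 9, z = 0. Substituting into each constraint:
  (1) 0 - 2(9) + 3(0) = -18 ✓
  (2) x² = (0)² = 0, and 0 < 9 ✓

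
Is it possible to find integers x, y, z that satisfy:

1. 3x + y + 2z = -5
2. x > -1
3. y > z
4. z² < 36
Yes

Take x = 0, y = -1, z = -2. Substituting into each constraint:
  (1) 3(0) + (-1) + 2(-2) = -5 ✓
  (2) 0 > -1 ✓
  (3) -1 > -2 ✓
  (4) z² = (-2)² = 4, and 4 < 36 ✓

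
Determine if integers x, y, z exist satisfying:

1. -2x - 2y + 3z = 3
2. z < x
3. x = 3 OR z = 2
Yes

Take x = 3, y = -3, z = 1. Substituting into each constraint:
  (1) -2(3) - 2(-3) + 3(1) = 3 ✓
  (2) 1 < 3 ✓
  (3) x = 3, target 3 ✓ (first branch holds)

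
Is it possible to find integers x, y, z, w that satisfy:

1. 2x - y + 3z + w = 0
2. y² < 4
Yes

Take x = 0, y = 0, z = 0, w = 0. Substituting into each constraint:
  (1) 2(0) + 0 + 3(0) + 0 = 0 ✓
  (2) y² = (0)² = 0, and 0 < 4 ✓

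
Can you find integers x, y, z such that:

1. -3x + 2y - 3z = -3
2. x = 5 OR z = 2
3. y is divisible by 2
Yes

Take x = -1, y = 0, z = 2. Substituting into each constraint:
  (1) -3(-1) + 2(0) - 3(2) = -3 ✓
  (2) z = 2, target 2 ✓ (second branch holds)
  (3) 0 = 2 × 0, remainder 0 ✓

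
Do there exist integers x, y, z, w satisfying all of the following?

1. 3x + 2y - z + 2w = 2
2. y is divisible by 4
Yes

Take x = 1, y = 0, z = 1, w = 0. Substituting into each constraint:
  (1) 3(1) + 2(0) + (-1) + 2(0) = 2 ✓
  (2) 0 = 4 × 0, remainder 0 ✓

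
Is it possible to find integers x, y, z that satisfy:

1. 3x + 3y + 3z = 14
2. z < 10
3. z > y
No

Even the single constraint (3x + 3y + 3z = 14) is infeasible over the integers.

  - 3x + 3y + 3z = 14: every term on the left is divisible by 3, so the LHS ≡ 0 (mod 3), but the RHS 14 is not — no integer solution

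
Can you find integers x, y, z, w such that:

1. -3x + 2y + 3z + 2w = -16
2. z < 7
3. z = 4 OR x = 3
Yes

Take x = 2, y = -11, z = 4, w = 0. Substituting into each constraint:
  (1) -3(2) + 2(-11) + 3(4) + 2(0) = -16 ✓
  (2) 4 < 7 ✓
  (3) z = 4, target 4 ✓ (first branch holds)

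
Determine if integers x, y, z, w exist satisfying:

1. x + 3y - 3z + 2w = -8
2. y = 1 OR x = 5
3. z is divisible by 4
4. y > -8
Yes

Take x = 5, y = 1, z = 0, w = -8. Substituting into each constraint:
  (1) 5 + 3(1) - 3(0) + 2(-8) = -8 ✓
  (2) y = 1, target 1 ✓ (first branch holds)
  (3) 0 = 4 × 0, remainder 0 ✓
  (4) 1 > -8 ✓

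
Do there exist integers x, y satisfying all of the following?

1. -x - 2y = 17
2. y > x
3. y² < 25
Yes

Take x = -17, y = 0. Substituting into each constraint:
  (1) 17 - 2(0) = 17 ✓
  (2) 0 > -17 ✓
  (3) y² = (0)² = 0, and 0 < 25 ✓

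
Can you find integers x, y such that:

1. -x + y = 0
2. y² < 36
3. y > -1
Yes

Take x = 0, y = 0. Substituting into each constraint:
  (1) 0 + 0 = 0 ✓
  (2) y² = (0)² = 0, and 0 < 36 ✓
  (3) 0 > -1 ✓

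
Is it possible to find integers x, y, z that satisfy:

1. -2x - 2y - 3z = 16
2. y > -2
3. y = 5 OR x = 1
Yes

Take x = 1, y = 0, z = -6. Substituting into each constraint:
  (1) -2(1) - 2(0) - 3(-6) = 16 ✓
  (2) 0 > -2 ✓
  (3) x = 1, target 1 ✓ (second branch holds)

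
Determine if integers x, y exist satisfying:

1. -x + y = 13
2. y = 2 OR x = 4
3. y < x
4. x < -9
No

A contradictory subset is {-x + y = 13, y < x}. No integer assignment can satisfy these jointly:

  - -x + y = 13: is a linear equation tying the variables together
  - y < x: bounds one variable relative to another variable

From the equation, x − y = -13, i.e. x − y = -13; but x > y requires x − y ≥ 1. Contradiction.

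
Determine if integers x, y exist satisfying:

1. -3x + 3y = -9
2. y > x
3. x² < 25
No

A contradictory subset is {-3x + 3y = -9, y > x}. No integer assignment can satisfy these jointly:

  - -3x + 3y = -9: is a linear equation tying the variables together
  - y > x: bounds one variable relative to another variable

From the equation, x − y = 3, i.e. y − x = -3; but y > x requires y − x ≥ 1. Contradiction.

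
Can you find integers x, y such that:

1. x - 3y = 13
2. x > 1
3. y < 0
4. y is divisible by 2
Yes

Take x = 7, y = -2. Substituting into each constraint:
  (1) 7 - 3(-2) = 13 ✓
  (2) 7 > 1 ✓
  (3) -2 < 0 ✓
  (4) -2 = 2 × -1, remainder 0 ✓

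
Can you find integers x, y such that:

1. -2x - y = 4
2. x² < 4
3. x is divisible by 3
Yes

Take x = 0, y = -4. Substituting into each constraint:
  (1) -2(0) + 4 = 4 ✓
  (2) x² = (0)² = 0, and 0 < 4 ✓
  (3) 0 = 3 × 0, remainder 0 ✓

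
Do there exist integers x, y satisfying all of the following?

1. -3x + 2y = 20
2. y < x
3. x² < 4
No

The full constraint system is jointly infeasible over the integers. Each constraint and what it forces:

  - -3x + 2y = 20: is a linear equation tying the variables together
  - y < x: bounds one variable relative to another variable
  - x² < 4: restricts x to |x| ≤ 1

Propagating the comparison: y < x and x ≤ 1 give y ≤ 0. Range argument: with x ∈ [-1, 1], y ∈ [−∞, 0], the left side of the equation is at most 3, but the right side is 20 > 3. No integer solution exists.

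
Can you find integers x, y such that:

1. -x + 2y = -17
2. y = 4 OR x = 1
Yes

Take x = 25, y = 4. Substituting into each constraint:
  (1) (-25) + 2(4) = -17 ✓
  (2) y = 4, target 4 ✓ (first branch holds)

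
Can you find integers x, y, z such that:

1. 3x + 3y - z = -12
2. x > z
Yes

Take x = 1, y = -5, z = 0. Substituting into each constraint:
  (1) 3(1) + 3(-5) + 0 = -12 ✓
  (2) 1 > 0 ✓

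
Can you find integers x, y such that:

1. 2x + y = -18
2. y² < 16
Yes

Take x = -9, y = 0. Substituting into each constraint:
  (1) 2(-9) + 0 = -18 ✓
  (2) y² = (0)² = 0, and 0 < 16 ✓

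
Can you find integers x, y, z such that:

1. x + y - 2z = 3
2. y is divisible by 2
Yes

Take x = 3, y = 0, z = 0. Substituting into each constraint:
  (1) 3 + 0 - 2(0) = 3 ✓
  (2) 0 = 2 × 0, remainder 0 ✓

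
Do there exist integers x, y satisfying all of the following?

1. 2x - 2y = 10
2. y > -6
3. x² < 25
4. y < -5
No

A contradictory subset is {y > -6, y < -5}. No integer assignment can satisfy these jointly:

  - y > -6: bounds one variable relative to a constant
  - y < -5: bounds one variable relative to a constant

Direct contradiction: the bounds on y require y ≥ -5 and y ≤ -6 simultaneously, which is empty.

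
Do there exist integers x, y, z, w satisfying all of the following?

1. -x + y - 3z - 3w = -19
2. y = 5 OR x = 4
Yes

Take x = 24, y = 5, z = 0, w = 0. Substituting into each constraint:
  (1) (-24) + 5 - 3(0) - 3(0) = -19 ✓
  (2) y = 5, target 5 ✓ (first branch holds)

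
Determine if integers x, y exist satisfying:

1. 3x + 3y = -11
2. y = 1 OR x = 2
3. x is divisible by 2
No

Even the single constraint (3x + 3y = -11) is infeasible over the integers.

  - 3x + 3y = -11: every term on the left is divisible by 3, so the LHS ≡ 0 (mod 3), but the RHS -11 is not — no integer solution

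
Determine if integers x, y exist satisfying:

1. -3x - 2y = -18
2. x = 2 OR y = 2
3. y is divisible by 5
No

The full constraint system is jointly infeasible over the integers. Each constraint and what it forces:

  - -3x - 2y = -18: is a linear equation tying the variables together
  - x = 2 OR y = 2: forces a choice: either x = 2 or y = 2
  - y is divisible by 5: restricts y to multiples of 5

Split on the disjunction (x = 2 OR y = 2):
  • If x = 2: with x = 2, writing y = 5y', every remaining term of the linear equation is divisible by 10, so the left side is ≡ 0 (mod 10); but the right side -12 ≡ 8 (mod 10). No integers can satisfy it.
  • If y = 2: this contradicts the divisibility constraint — 2 is not a multiple of 5.
Both branches are infeasible, so the system has no integer solution.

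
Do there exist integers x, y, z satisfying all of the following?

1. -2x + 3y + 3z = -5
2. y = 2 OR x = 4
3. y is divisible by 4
Yes

Take x = 4, y = 0, z = 1. Substituting into each constraint:
  (1) -2(4) + 3(0) + 3(1) = -5 ✓
  (2) x = 4, target 4 ✓ (second branch holds)
  (3) 0 = 4 × 0, remainder 0 ✓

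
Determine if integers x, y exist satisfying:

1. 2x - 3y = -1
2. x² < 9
Yes

Take x = 1, y = 1. Substituting into each constraint:
  (1) 2(1) - 3(1) = -1 ✓
  (2) x² = (1)² = 1, and 1 < 9 ✓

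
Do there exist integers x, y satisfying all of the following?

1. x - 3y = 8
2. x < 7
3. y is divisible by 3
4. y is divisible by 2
Yes

Take x = -10, y = -6. Substituting into each constraint:
  (1) (-10) - 3(-6) = 8 ✓
  (2) -10 < 7 ✓
  (3) -6 = 3 × -2, remainder 0 ✓
  (4) -6 = 2 × -3, remainder 0 ✓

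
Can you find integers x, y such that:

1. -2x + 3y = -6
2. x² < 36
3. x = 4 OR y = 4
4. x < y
No

A contradictory subset is {-2x + 3y = -6, x = 4 OR y = 4, x < y}. No integer assignment can satisfy these jointly:

  - -2x + 3y = -6: is a linear equation tying the variables together
  - x = 4 OR y = 4: forces a choice: either x = 4 or y = 4
  - x < y: bounds one variable relative to another variable

Split on the disjunction (x = 4 OR y = 4):
  • If x = 4: with x = 4, every remaining term of the linear equation is divisible by 3, so the left side is ≡ 0 (mod 3); but the right side 2 ≡ 2 (mod 3). No integers can satisfy it.
  • If y = 4: the equation forces x = 9, giving (y, x) = (4, 9), which violates y > x.
Both branches are infeasible, so the system has no integer solution.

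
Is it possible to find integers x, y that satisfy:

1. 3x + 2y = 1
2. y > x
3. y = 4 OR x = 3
No

The full constraint system is jointly infeasible over the integers. Each constraint and what it forces:

  - 3x + 2y = 1: is a linear equation tying the variables together
  - y > x: bounds one variable relative to another variable
  - y = 4 OR x = 3: forces a choice: either y = 4 or x = 3

Split on the disjunction (y = 4 OR x = 3):
  • If y = 4: with y = 4, every remaining term of the linear equation is divisible by 3, so the left side is ≡ 0 (mod 3); but the right side -7 ≡ 2 (mod 3). No integers can satisfy it.
  • If x = 3: the equation forces y = -4, giving (x, y) = (3, -4), which violates y > x.
Both branches are infeasible, so the system has no integer solution.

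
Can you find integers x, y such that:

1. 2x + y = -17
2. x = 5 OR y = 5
Yes

Take x = 5, y = -27. Substituting into each constraint:
  (1) 2(5) + (-27) = -17 ✓
  (2) x = 5, target 5 ✓ (first branch holds)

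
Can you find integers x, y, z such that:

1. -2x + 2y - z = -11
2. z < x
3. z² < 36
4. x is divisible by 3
Yes

Take x = 0, y = -6, z = -1. Substituting into each constraint:
  (1) -2(0) + 2(-6) + 1 = -11 ✓
  (2) -1 < 0 ✓
  (3) z² = (-1)² = 1, and 1 < 36 ✓
  (4) 0 = 3 × 0, remainder 0 ✓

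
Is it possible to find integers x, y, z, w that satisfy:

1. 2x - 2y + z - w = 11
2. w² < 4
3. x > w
Yes

Take x = 0, y = -5, z = 0, w = -1. Substituting into each constraint:
  (1) 2(0) - 2(-5) + 0 + 1 = 11 ✓
  (2) w² = (-1)² = 1, and 1 < 4 ✓
  (3) 0 > -1 ✓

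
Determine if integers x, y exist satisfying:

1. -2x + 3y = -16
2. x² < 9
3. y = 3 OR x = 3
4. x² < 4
No

A contradictory subset is {-2x + 3y = -16, y = 3 OR x = 3, x² < 4}. No integer assignment can satisfy these jointly:

  - -2x + 3y = -16: is a linear equation tying the variables together
  - y = 3 OR x = 3: forces a choice: either y = 3 or x = 3
  - x² < 4: restricts x to |x| ≤ 1

Split on the disjunction (y = 3 OR x = 3):
  • If y = 3: with y = 3, every remaining term of the linear equation is divisible by 2, so the left side is ≡ 0 (mod 2); but the right side -25 ≡ 1 (mod 2). No integers can satisfy it.
  • If x = 3: this contradicts x² < 4, which requires |x| ≤ 1.
Both branches are infeasible, so the system has no integer solution.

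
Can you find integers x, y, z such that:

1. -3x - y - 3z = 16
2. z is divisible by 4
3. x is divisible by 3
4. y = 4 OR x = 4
No

A contradictory subset is {-3x - y - 3z = 16, x is divisible by 3, y = 4 OR x = 4}. No integer assignment can satisfy these jointly:

  - -3x - y - 3z = 16: is a linear equation tying the variables together
  - x is divisible by 3: restricts x to multiples of 3
  - y = 4 OR x = 4: forces a choice: either y = 4 or x = 4

Split on the disjunction (y = 4 OR x = 4):
  • If y = 4: with y = 4, writing x = 3x', every remaining term of the linear equation is divisible by 3, so the left side is ≡ 0 (mod 3); but the right side 20 ≡ 2 (mod 3). No integers can satisfy it.
  • If x = 4: this contradicts the divisibility constraint — 4 is not a multiple of 3.
Both branches are infeasible, so the system has no integer solution.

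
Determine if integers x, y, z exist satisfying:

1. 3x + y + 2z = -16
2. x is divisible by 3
Yes

Take x = 0, y = -16, z = 0. Substituting into each constraint:
  (1) 3(0) + (-16) + 2(0) = -16 ✓
  (2) 0 = 3 × 0, remainder 0 ✓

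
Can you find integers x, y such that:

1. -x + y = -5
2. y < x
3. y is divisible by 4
Yes

Take x = 5, y = 0. Substituting into each constraint:
  (1) (-5) + 0 = -5 ✓
  (2) 0 < 5 ✓
  (3) 0 = 4 × 0, remainder 0 ✓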